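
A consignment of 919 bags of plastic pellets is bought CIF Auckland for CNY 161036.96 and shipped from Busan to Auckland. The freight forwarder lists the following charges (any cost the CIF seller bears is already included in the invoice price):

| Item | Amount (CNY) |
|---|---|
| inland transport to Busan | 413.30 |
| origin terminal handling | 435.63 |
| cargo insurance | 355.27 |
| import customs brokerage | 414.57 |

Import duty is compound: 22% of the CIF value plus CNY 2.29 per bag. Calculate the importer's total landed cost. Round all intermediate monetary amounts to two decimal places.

CIF: the seller pays costs through ocean freight and marine insurance to the destination port.
Already in the invoice (seller's account under CIF): inland to port, origin terminal, insurance — exclude.
The CIF price already equals the CIF value: 161036.96
Ad valorem component: 161036.96 × 22% = 35428.13
Specific component: 919 × 2.29 = 2104.51
Import duty = 35428.13 + 2104.51 = 37532.64
Buyer bears: brokerage 414.57 + duty 37532.64 = 37947.21
Landed cost = invoice 161036.96 + 37947.21 = 198984.17

Total landed cost: CNY 198984.17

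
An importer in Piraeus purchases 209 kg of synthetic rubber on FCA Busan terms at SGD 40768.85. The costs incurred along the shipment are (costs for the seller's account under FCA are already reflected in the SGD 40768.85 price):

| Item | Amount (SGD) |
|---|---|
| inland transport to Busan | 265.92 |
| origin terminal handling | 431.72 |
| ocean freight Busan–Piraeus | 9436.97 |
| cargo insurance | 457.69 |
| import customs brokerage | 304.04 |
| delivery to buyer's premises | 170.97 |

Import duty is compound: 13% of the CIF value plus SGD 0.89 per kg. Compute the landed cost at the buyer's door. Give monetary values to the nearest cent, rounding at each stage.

FCA: the seller delivers export-cleared goods to the carrier; the buyer bears costs from that point.
Already in the invoice (seller's account under FCA): inland to port — exclude.
CIF value = FCA price + origin terminal + freight + insurance = 40768.85 + 431.72 + 9436.97 + 457.69 = 51095.23
Ad valorem component: 51095.23 × 13% = 6642.38
Specific component: 209 × 0.89 = 186.01
Import duty = 6642.38 + 186.01 = 6828.39
Buyer bears: origin terminal 431.72 + freight 9436.97 + insurance 457.69 + brokerage 304.04 + delivery 170.97 + duty 6828.39 = 17629.78
Landed cost = invoice 40768.85 + 17629.78 = 58398.63

Total landed cost: SGD 58398.63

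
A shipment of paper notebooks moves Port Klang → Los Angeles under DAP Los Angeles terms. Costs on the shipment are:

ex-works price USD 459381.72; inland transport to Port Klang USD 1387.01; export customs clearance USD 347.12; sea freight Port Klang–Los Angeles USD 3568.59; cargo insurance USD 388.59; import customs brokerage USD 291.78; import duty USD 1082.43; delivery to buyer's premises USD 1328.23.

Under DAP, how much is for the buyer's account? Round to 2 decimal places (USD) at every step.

DAP: the seller bears all costs to the named destination except import duty and clearance.
Seller's account: goods 459381.72 + inland to port 1387.01 + export clearance 347.12 + freight 3568.59 + insurance 388.59 + delivery 1328.23 = 466401.26
Buyer's account: brokerage 291.78 + duty 1082.43 = 1374.21

Buyer's account: USD 1374.21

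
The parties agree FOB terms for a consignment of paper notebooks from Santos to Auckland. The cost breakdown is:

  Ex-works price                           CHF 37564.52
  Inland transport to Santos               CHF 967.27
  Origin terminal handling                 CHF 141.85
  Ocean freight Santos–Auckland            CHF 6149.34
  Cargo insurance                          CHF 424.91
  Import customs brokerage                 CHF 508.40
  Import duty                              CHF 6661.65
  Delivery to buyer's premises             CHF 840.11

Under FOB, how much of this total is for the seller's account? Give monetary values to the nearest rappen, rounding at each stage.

Seller's account: CHF 38673.64

FOB: the seller bears costs until goods are on board at the origin port; the buyer bears freight, insurance and all costs thereafter.
Seller's account: goods 37564.52 + inland to port 967.27 + origin terminal 141.85 = 38673.64
Buyer's account: freight 6149.34 + insurance 424.91 + brokerage 508.40 + duty 6661.65 + delivery 840.11 = 14584.41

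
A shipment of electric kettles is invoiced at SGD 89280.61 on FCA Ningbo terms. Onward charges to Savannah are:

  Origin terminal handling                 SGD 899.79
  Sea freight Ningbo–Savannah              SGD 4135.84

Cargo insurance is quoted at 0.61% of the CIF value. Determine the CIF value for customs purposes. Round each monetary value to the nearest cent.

CIF value: SGD 94895.10

Let C be the CIF value. C = FCA price + pre-shipment costs + freight + 0.61% × C
C − 0.61% × C = 89280.61 + 899.79 + 4135.84
0.9939 × C = 94316.24
C = 94316.24 / 0.9939 = 94895.10
Insurance premium = 0.61% × 94895.10 = 578.86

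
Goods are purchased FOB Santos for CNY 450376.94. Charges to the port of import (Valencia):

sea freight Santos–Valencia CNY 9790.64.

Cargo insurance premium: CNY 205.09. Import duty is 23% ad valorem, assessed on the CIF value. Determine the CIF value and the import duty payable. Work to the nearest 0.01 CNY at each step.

CIF = FOB price + freight + insurance
CIF = 450376.94 + 9790.64 + 205.09 = 460372.67
Import duty = 460372.67 × 23% = 105885.71

CIF value: CNY 460372.67; import duty: CNY 105885.71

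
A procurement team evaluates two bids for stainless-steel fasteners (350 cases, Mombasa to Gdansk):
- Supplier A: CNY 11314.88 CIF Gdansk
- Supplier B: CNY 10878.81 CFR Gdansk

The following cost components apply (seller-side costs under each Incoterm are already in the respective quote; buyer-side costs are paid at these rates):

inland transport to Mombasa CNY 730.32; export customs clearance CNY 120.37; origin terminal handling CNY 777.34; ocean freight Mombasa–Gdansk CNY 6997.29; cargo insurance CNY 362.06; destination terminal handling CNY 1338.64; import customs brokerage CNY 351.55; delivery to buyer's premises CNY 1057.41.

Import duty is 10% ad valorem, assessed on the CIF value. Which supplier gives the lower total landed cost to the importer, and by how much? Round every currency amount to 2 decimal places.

Supplier B is cheaper by CNY 81.41

Supplier A (CIF):
The CIF price already equals the CIF value: 11314.88
Import duty = 11314.88 × 10% = 1131.49
Buyer bears (A): 1338.64 + 351.55 + 1057.41 = 2747.60
Landed cost (A) = invoice 11314.88 + 2747.60 + duty 1131.49 = 15193.97
Supplier B (CFR):
CIF value = CFR price + insurance = 10878.81 + 362.06 = 11240.87
Import duty = 11240.87 × 10% = 1124.09
Buyer bears (B): 362.06 + 1338.64 + 351.55 + 1057.41 = 3109.66
Landed cost (B) = invoice 10878.81 + 3109.66 + duty 1124.09 = 15112.56
Difference = |15193.97 − 15112.56| = 81.41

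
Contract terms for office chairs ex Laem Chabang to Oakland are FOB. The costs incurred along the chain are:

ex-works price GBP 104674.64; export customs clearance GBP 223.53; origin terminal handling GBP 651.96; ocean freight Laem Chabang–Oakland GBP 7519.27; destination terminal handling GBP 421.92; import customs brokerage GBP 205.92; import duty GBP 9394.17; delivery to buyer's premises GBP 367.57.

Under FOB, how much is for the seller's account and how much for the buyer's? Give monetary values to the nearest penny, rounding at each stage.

FOB: the seller bears costs until goods are on board at the origin port; the buyer bears freight, insurance and all costs thereafter.
Seller's account: goods 104674.64 + export clearance 223.53 + origin terminal 651.96 = 105550.13
Buyer's account: freight 7519.27 + destination terminal 421.92 + brokerage 205.92 + duty 9394.17 + delivery 367.57 = 17908.85

Seller: GBP 105550.13; buyer: GBP 17908.85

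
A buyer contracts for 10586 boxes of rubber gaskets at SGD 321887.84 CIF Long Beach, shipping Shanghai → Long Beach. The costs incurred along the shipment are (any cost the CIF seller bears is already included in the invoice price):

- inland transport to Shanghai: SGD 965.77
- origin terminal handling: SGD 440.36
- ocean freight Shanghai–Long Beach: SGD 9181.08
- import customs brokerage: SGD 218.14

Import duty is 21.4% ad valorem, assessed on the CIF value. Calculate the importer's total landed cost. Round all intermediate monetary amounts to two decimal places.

CIF: the seller pays costs through ocean freight and marine insurance to the destination port.
Already in the invoice (seller's account under CIF): inland to port, origin terminal, freight — exclude.
The CIF price already equals the CIF value: 321887.84
Import duty = 321887.84 × 21.4% = 68884.00
Buyer bears: brokerage 218.14 + duty 68884.00 = 69102.14
Landed cost = invoice 321887.84 + 69102.14 = 390989.98

Total landed cost: SGD 390989.98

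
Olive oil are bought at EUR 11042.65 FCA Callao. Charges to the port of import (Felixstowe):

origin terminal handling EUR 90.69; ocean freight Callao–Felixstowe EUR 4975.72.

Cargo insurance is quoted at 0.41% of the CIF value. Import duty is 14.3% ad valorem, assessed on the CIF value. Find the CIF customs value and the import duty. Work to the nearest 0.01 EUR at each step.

CIF value: EUR 16175.38; import duty: EUR 2313.08

Let C be the CIF value. C = FCA price + pre-shipment costs + freight + 0.41% × C
C − 0.41% × C = 11042.65 + 90.69 + 4975.72
0.9959 × C = 16109.06
C = 16109.06 / 0.9959 = 16175.38
Insurance premium = 0.41% × 16175.38 = 66.32
Import duty = 16175.38 × 14.3% = 2313.08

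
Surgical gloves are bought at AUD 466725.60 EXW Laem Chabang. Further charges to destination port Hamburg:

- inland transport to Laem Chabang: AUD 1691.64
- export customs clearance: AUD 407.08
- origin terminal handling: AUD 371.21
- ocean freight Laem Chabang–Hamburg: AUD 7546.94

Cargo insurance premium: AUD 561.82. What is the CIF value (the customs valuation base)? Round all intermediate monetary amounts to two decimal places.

CIF value: AUD 477304.29

CIF = EXW price + pre-shipment costs + freight + insurance
CIF = 466725.60 + 1691.64 + 407.08 + 371.21 + 7546.94 + 561.82 = 477304.29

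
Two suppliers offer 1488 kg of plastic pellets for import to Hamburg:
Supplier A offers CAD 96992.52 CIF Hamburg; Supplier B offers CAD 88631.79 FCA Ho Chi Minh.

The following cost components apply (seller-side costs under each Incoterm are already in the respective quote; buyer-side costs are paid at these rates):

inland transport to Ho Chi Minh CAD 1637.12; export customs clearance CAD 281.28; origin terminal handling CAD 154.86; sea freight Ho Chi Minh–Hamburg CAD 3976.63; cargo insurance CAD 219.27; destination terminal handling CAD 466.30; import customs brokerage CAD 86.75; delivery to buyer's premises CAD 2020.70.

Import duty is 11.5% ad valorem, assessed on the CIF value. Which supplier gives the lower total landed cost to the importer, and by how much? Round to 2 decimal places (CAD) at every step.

Supplier A (CIF):
The CIF price already equals the CIF value: 96992.52
Import duty = 96992.52 × 11.5% = 11154.14
Buyer bears (A): 466.30 + 86.75 + 2020.70 = 2573.75
Landed cost (A) = invoice 96992.52 + 2573.75 + duty 11154.14 = 110720.41
Supplier B (FCA):
CIF value = FCA price + origin terminal + freight + insurance = 88631.79 + 154.86 + 3976.63 + 219.27 = 92982.55
Import duty = 92982.55 × 11.5% = 10692.99
Buyer bears (B): 154.86 + 3976.63 + 219.27 + 466.30 + 86.75 + 2020.70 = 6924.51
Landed cost (B) = invoice 88631.79 + 6924.51 + duty 10692.99 = 106249.29
Difference = |110720.41 − 106249.29| = 4471.12

Supplier B is cheaper by CAD 4471.12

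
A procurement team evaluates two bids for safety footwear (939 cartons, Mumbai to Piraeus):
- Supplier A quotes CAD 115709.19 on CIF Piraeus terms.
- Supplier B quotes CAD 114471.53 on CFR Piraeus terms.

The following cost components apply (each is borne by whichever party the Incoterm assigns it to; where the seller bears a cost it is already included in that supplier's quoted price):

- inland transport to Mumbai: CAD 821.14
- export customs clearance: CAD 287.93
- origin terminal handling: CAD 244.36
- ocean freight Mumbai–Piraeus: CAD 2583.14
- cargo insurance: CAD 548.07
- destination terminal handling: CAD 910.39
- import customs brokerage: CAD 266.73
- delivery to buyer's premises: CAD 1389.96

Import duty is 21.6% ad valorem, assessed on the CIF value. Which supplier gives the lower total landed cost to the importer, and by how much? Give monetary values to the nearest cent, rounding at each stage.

Supplier B is cheaper by CAD 838.55

Supplier A (CIF):
The CIF price already equals the CIF value: 115709.19
Import duty = 115709.19 × 21.6% = 24993.19
Buyer bears (A): 910.39 + 266.73 + 1389.96 = 2567.08
Landed cost (A) = invoice 115709.19 + 2567.08 + duty 24993.19 = 143269.46
Supplier B (CFR):
CIF value = CFR price + insurance = 114471.53 + 548.07 = 115019.60
Import duty = 115019.60 × 21.6% = 24844.23
Buyer bears (B): 548.07 + 910.39 + 266.73 + 1389.96 = 3115.15
Landed cost (B) = invoice 114471.53 + 3115.15 + duty 24844.23 = 142430.91
Difference = |143269.46 − 142430.91| = 838.55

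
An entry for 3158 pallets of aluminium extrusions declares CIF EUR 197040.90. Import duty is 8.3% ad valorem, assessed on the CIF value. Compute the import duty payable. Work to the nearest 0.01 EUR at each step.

Import duty = 197040.90 × 8.3% = 16354.39

Import duty: EUR 16354.39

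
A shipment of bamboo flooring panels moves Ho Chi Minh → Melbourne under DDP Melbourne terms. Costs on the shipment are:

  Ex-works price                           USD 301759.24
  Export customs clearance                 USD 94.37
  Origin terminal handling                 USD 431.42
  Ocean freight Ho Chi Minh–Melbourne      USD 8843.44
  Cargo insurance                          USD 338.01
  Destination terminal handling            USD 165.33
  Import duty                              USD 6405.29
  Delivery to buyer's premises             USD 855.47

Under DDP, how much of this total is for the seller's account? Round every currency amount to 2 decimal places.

DDP: the seller bears all costs including import duty.
Seller's account: goods 301759.24 + export clearance 94.37 + origin terminal 431.42 + freight 8843.44 + insurance 338.01 + destination terminal 165.33 + duty 6405.29 + delivery 855.47 = 318892.57
Buyer's account: 0.00

Seller's account: USD 318892.57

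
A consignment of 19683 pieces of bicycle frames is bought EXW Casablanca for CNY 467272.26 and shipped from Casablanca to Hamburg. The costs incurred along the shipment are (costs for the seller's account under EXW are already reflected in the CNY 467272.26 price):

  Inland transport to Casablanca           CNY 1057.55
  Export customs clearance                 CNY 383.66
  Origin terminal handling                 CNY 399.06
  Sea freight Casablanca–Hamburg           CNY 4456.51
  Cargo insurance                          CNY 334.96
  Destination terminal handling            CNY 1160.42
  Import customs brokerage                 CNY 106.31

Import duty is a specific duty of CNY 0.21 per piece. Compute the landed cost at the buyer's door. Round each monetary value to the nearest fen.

EXW: the seller makes goods available at their premises; the buyer bears all onward costs.
CIF value = EXW price + inland to port + export clearance + origin terminal + freight + insurance = 467272.26 + 1057.55 + 383.66 + 399.06 + 4456.51 + 334.96 = 473904.00
Import duty = 19683 × 0.21 = 4133.43
Buyer bears: inland to port 1057.55 + export clearance 383.66 + origin terminal 399.06 + freight 4456.51 + insurance 334.96 + destination terminal 1160.42 + brokerage 106.31 + duty 4133.43 = 12031.90
Landed cost = invoice 467272.26 + 12031.90 = 479304.16

Total landed cost: CNY 479304.16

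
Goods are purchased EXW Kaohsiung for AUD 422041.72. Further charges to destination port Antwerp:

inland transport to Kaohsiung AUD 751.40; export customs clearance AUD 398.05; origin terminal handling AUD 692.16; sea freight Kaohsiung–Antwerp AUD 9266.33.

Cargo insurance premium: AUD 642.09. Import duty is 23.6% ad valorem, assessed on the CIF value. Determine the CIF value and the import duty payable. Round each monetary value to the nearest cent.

CIF value: AUD 433791.75; import duty: AUD 102374.85

CIF = EXW price + pre-shipment costs + freight + insurance
CIF = 422041.72 + 751.40 + 398.05 + 692.16 + 9266.33 + 642.09 = 433791.75
Import duty = 433791.75 × 23.6% = 102374.85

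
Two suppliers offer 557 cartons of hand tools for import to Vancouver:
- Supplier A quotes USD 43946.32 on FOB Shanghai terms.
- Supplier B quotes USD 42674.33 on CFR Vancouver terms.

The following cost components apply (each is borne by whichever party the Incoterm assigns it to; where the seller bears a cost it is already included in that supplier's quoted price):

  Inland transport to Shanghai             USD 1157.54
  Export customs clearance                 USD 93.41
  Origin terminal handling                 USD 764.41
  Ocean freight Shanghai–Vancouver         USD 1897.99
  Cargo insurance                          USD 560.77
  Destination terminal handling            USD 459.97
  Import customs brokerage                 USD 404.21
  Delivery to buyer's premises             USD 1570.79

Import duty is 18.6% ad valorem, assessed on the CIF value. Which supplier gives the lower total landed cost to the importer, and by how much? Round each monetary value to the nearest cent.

Supplier A (FOB):
CIF value = FOB price + freight + insurance = 43946.32 + 1897.99 + 560.77 = 46405.08
Import duty = 46405.08 × 18.6% = 8631.34
Buyer bears (A): 1897.99 + 560.77 + 459.97 + 404.21 + 1570.79 = 4893.73
Landed cost (A) = invoice 43946.32 + 4893.73 + duty 8631.34 = 57471.39
Supplier B (CFR):
CIF value = CFR price + insurance = 42674.33 + 560.77 = 43235.10
Import duty = 43235.10 × 18.6% = 8041.73
Buyer bears (B): 560.77 + 459.97 + 404.21 + 1570.79 = 2995.74
Landed cost (B) = invoice 42674.33 + 2995.74 + duty 8041.73 = 53711.80
Difference = |57471.39 − 53711.80| = 3759.59

Supplier B is cheaper by USD 3759.59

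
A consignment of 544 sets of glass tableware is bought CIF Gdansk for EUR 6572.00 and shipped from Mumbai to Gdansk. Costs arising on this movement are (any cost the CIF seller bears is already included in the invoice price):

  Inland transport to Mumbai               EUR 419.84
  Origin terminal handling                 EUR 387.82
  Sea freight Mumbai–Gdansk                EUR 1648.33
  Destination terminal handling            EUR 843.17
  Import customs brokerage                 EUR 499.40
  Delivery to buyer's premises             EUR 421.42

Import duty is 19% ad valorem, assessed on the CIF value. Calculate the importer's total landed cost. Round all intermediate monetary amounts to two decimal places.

CIF: the seller pays costs through ocean freight and marine insurance to the destination port.
Already in the invoice (seller's account under CIF): inland to port, origin terminal, freight — exclude.
The CIF price already equals the CIF value: 6572.00
Import duty = 6572.00 × 19% = 1248.68
Buyer bears: destination terminal 843.17 + brokerage 499.40 + delivery 421.42 + duty 1248.68 = 3012.67
Landed cost = invoice 6572.00 + 3012.67 = 9584.67

Total landed cost: EUR 9584.67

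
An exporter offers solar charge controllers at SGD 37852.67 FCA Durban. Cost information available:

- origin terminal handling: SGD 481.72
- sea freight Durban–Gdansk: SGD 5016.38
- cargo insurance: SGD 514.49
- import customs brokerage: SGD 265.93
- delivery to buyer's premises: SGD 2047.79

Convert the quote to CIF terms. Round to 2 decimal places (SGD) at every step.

CIF price: SGD 43865.26

Not relevant to the conversion: brokerage, delivery — on the buyer under both terms; not part of either seller's price.
From FCA to CIF, the seller additionally bears: origin terminal, freight, insurance.
CIF price = 37852.67 + 481.72 + 5016.38 + 514.49 = 43865.26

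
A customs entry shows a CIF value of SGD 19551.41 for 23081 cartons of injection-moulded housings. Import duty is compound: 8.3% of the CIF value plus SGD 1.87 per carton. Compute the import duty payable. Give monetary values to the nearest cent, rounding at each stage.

Ad valorem component: 19551.41 × 8.3% = 1622.77
Specific component: 23081 × 1.87 = 43161.47
Import duty = 1622.77 + 43161.47 = 44784.24

Import duty: SGD 44784.24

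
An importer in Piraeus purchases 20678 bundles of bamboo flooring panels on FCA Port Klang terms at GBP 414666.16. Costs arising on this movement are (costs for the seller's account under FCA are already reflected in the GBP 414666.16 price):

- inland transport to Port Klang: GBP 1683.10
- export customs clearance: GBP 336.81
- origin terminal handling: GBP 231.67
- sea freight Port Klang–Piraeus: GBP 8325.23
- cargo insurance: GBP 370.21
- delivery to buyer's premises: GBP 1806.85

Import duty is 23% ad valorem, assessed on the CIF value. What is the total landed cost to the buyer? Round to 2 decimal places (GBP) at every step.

FCA: the seller delivers export-cleared goods to the carrier; the buyer bears costs from that point.
Already in the invoice (seller's account under FCA): inland to port, export clearance — exclude.
CIF value = FCA price + origin terminal + freight + insurance = 414666.16 + 231.67 + 8325.23 + 370.21 = 423593.27
Import duty = 423593.27 × 23% = 97426.45
Buyer bears: origin terminal 231.67 + freight 8325.23 + insurance 370.21 + delivery 1806.85 + duty 97426.45 = 108160.41
Landed cost = invoice 414666.16 + 108160.41 = 522826.57

Total landed cost: GBP 522826.57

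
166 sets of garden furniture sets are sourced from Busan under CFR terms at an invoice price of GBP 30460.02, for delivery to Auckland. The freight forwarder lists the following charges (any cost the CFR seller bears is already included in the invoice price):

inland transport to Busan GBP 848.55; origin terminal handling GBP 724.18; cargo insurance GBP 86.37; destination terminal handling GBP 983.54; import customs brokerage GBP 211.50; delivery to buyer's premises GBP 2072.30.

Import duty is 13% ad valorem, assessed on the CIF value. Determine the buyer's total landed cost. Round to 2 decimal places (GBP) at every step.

CFR: the seller pays costs through ocean freight to the destination port, but not insurance.
Already in the invoice (seller's account under CFR): inland to port, origin terminal — exclude.
CIF value = CFR price + insurance = 30460.02 + 86.37 = 30546.39
Import duty = 30546.39 × 13% = 3971.03
Buyer bears: insurance 86.37 + destination terminal 983.54 + brokerage 211.50 + delivery 2072.30 + duty 3971.03 = 7324.74
Landed cost = invoice 30460.02 + 7324.74 = 37784.76

Total landed cost: GBP 37784.76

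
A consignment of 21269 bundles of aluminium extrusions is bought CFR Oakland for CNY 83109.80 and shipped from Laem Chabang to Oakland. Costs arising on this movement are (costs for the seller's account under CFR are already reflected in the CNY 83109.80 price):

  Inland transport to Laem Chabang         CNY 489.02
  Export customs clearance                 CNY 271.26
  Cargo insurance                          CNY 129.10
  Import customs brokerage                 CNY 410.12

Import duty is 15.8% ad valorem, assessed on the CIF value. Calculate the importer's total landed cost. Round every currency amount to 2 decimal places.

CFR: the seller pays costs through ocean freight to the destination port, but not insurance.
Already in the invoice (seller's account under CFR): inland to port, export clearance — exclude.
CIF value = CFR price + insurance = 83109.80 + 129.10 = 83238.90
Import duty = 83238.90 × 15.8% = 13151.75
Buyer bears: insurance 129.10 + brokerage 410.12 + duty 13151.75 = 13690.97
Landed cost = invoice 83109.80 + 13690.97 = 96800.77

Total landed cost: CNY 96800.77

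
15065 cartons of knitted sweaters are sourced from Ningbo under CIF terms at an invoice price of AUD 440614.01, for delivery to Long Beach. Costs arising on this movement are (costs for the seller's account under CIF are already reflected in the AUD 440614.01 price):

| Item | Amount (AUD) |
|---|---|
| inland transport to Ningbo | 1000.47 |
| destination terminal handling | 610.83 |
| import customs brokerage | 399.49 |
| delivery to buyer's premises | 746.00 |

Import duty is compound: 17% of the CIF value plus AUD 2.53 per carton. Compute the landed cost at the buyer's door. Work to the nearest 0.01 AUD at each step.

Total landed cost: AUD 555389.16

CIF: the seller pays costs through ocean freight and marine insurance to the destination port.
Already in the invoice (seller's account under CIF): inland to port — exclude.
The CIF price already equals the CIF value: 440614.01
Ad valorem component: 440614.01 × 17% = 74904.38
Specific component: 15065 × 2.53 = 38114.45
Import duty = 74904.38 + 38114.45 = 113018.83
Buyer bears: destination terminal 610.83 + brokerage 399.49 + delivery 746.00 + duty 113018.83 = 114775.15
Landed cost = invoice 440614.01 + 114775.15 = 555389.16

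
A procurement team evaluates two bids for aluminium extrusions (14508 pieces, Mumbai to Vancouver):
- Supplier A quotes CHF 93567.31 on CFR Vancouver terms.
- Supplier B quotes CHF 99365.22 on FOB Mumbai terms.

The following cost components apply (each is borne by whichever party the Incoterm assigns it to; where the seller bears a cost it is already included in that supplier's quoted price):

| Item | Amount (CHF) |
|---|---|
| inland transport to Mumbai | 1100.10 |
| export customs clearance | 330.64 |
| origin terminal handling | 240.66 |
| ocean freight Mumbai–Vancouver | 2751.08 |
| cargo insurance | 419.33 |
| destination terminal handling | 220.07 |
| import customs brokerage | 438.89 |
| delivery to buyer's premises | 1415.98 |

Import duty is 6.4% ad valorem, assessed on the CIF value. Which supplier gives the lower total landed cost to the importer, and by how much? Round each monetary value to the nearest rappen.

Supplier A is cheaper by CHF 9096.13

Supplier A (CFR):
CIF value = CFR price + insurance = 93567.31 + 419.33 = 93986.64
Import duty = 93986.64 × 6.4% = 6015.14
Buyer bears (A): 419.33 + 220.07 + 438.89 + 1415.98 = 2494.27
Landed cost (A) = invoice 93567.31 + 2494.27 + duty 6015.14 = 102076.72
Supplier B (FOB):
CIF value = FOB price + freight + insurance = 99365.22 + 2751.08 + 419.33 = 102535.63
Import duty = 102535.63 × 6.4% = 6562.28
Buyer bears (B): 2751.08 + 419.33 + 220.07 + 438.89 + 1415.98 = 5245.35
Landed cost (B) = invoice 99365.22 + 5245.35 + duty 6562.28 = 111172.85
Difference = |102076.72 − 111172.85| = 9096.13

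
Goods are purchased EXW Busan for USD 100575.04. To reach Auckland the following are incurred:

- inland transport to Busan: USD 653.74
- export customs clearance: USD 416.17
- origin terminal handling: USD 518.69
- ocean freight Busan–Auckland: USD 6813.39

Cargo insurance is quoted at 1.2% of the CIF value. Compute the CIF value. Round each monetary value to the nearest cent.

CIF value: USD 110300.64

Let C be the CIF value. C = EXW price + pre-shipment costs + freight + 1.2% × C
C − 1.2% × C = 100575.04 + 653.74 + 416.17 + 518.69 + 6813.39
0.988 × C = 108977.03
C = 108977.03 / 0.988 = 110300.64
Insurance premium = 1.2% × 110300.64 = 1323.61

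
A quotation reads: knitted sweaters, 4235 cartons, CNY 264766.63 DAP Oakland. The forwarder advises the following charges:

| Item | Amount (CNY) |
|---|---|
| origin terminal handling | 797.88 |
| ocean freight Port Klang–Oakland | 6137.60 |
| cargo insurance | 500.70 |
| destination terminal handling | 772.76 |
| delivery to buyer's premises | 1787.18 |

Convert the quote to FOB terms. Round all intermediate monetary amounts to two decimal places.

Not relevant to the conversion: origin terminal — on the seller under both DAP and FOB; already in the DAP price and stays in the FOB price.
From DAP to FOB, the seller no longer bears: freight, insurance, destination terminal, delivery.
FOB price = 264766.63 − 6137.60 − 500.70 − 772.76 − 1787.18 = 255568.39

FOB price: CNY 255568.39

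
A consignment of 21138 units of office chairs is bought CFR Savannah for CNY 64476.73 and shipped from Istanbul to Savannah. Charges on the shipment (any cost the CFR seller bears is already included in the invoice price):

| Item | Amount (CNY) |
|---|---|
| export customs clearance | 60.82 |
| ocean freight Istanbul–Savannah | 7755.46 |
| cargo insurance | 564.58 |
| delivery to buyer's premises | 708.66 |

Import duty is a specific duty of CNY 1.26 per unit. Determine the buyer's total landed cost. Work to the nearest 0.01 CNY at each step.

CFR: the seller pays costs through ocean freight to the destination port, but not insurance.
Already in the invoice (seller's account under CFR): export clearance, freight — exclude.
CIF value = CFR price + insurance = 64476.73 + 564.58 = 65041.31
Import duty = 21138 × 1.26 = 26633.88
Buyer bears: insurance 564.58 + delivery 708.66 + duty 26633.88 = 27907.12
Landed cost = invoice 64476.73 + 27907.12 = 92383.85

Total landed cost: CNY 92383.85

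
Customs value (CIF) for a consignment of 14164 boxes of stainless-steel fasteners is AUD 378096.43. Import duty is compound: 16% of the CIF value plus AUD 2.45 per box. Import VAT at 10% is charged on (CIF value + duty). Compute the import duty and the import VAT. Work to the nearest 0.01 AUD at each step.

Ad valorem component: 378096.43 × 16% = 60495.43
Specific component: 14164 × 2.45 = 34701.80
Import duty = 60495.43 + 34701.80 = 95197.23
VAT base = CIF + duty = 378096.43 + 95197.23 = 473293.66
Import VAT = 473293.66 × 10% = 47329.37

Import duty: AUD 95197.23; import VAT: AUD 47329.37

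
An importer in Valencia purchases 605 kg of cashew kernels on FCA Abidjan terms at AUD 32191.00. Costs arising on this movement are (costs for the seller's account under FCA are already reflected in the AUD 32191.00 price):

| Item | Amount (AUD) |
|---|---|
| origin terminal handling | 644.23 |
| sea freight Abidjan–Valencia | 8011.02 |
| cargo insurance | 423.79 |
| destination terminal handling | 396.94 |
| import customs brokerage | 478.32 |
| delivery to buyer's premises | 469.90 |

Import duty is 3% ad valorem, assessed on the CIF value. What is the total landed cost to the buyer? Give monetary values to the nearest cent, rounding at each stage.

FCA: the seller delivers export-cleared goods to the carrier; the buyer bears costs from that point.
CIF value = FCA price + origin terminal + freight + insurance = 32191.00 + 644.23 + 8011.02 + 423.79 = 41270.04
Import duty = 41270.04 × 3% = 1238.10
Buyer bears: origin terminal 644.23 + freight 8011.02 + insurance 423.79 + destination terminal 396.94 + brokerage 478.32 + delivery 469.90 + duty 1238.10 = 11662.30
Landed cost = invoice 32191.00 + 11662.30 = 43853.30

Total landed cost: AUD 43853.30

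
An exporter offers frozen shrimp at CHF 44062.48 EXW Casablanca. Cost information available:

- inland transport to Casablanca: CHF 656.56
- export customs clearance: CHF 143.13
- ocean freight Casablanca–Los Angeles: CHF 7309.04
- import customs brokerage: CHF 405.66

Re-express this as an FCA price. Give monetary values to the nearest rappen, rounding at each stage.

FCA price: CHF 44862.17

Not relevant to the conversion: freight, brokerage — on the buyer under both terms; not part of either seller's price.
From EXW to FCA, the seller additionally bears: inland to port, export clearance.
FCA price = 44062.48 + 656.56 + 143.13 = 44862.17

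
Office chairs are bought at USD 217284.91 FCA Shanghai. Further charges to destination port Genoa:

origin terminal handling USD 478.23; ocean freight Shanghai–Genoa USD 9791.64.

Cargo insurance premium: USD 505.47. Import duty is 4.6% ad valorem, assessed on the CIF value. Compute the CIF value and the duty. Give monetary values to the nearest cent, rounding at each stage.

CIF value: USD 228060.25; import duty: USD 10490.77

CIF = FCA price + pre-shipment costs + freight + insurance
CIF = 217284.91 + 478.23 + 9791.64 + 505.47 = 228060.25
Import duty = 228060.25 × 4.6% = 10490.77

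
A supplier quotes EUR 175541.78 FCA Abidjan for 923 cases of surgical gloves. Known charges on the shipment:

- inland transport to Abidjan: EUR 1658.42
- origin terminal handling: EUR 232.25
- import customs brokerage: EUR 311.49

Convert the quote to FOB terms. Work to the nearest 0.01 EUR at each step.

Not relevant to the conversion: inland to port — on the seller under both FCA and FOB; already in the FCA price and stays in the FOB price. brokerage — on the buyer under both terms; not part of either seller's price.
From FCA to FOB, the seller additionally bears: origin terminal.
FOB price = 175541.78 + 232.25 = 175774.03

FOB price: EUR 175774.03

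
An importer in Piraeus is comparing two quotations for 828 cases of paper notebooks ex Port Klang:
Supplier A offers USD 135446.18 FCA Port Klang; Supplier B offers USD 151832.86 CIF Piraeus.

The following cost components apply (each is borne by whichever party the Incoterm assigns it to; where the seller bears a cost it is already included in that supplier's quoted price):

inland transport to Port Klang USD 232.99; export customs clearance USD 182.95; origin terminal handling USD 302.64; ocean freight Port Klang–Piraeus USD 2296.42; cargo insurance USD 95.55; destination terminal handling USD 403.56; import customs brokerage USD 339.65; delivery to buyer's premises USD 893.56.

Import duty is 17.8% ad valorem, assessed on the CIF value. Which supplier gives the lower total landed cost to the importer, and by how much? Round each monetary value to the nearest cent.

Supplier A (FCA):
CIF value = FCA price + origin terminal + freight + insurance = 135446.18 + 302.64 + 2296.42 + 95.55 = 138140.79
Import duty = 138140.79 × 17.8% = 24589.06
Buyer bears (A): 302.64 + 2296.42 + 95.55 + 403.56 + 339.65 + 893.56 = 4331.38
Landed cost (A) = invoice 135446.18 + 4331.38 + duty 24589.06 = 164366.62
Supplier B (CIF):
The CIF price already equals the CIF value: 151832.86
Import duty = 151832.86 × 17.8% = 27026.25
Buyer bears (B): 403.56 + 339.65 + 893.56 = 1636.77
Landed cost (B) = invoice 151832.86 + 1636.77 + duty 27026.25 = 180495.88
Difference = |164366.62 − 180495.88| = 16129.26

Supplier A is cheaper by USD 16129.26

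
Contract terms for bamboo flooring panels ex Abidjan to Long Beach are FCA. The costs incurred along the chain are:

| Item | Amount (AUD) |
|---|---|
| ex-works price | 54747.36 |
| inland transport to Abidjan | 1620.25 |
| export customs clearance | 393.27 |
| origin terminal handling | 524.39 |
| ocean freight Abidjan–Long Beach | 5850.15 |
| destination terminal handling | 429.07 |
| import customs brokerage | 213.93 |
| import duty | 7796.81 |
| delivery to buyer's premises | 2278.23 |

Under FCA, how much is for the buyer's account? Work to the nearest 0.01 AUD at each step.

FCA: the seller delivers export-cleared goods to the carrier; the buyer bears costs from that point.
Seller's account: goods 54747.36 + inland to port 1620.25 + export clearance 393.27 = 56760.88
Buyer's account: origin terminal 524.39 + freight 5850.15 + destination terminal 429.07 + brokerage 213.93 + duty 7796.81 + delivery 2278.23 = 17092.58

Buyer's account: AUD 17092.58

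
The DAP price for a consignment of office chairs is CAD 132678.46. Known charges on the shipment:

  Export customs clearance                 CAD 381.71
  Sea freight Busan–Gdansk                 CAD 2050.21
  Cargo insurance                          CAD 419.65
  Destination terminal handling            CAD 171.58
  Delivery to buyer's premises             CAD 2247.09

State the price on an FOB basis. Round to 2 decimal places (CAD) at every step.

Not relevant to the conversion: export clearance — on the seller under both DAP and FOB; already in the DAP price and stays in the FOB price.
From DAP to FOB, the seller no longer bears: freight, insurance, destination terminal, delivery.
FOB price = 132678.46 − 2050.21 − 419.65 − 171.58 − 2247.09 = 127789.93

FOB price: CAD 127789.93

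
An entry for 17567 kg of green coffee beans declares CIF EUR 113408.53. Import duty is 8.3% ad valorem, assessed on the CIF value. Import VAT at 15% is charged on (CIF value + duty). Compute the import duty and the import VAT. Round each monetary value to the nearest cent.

Import duty: EUR 9412.91; import VAT: EUR 18423.22

Import duty = 113408.53 × 8.3% = 9412.91
VAT base = CIF + duty = 113408.53 + 9412.91 = 122821.44
Import VAT = 122821.44 × 15% = 18423.22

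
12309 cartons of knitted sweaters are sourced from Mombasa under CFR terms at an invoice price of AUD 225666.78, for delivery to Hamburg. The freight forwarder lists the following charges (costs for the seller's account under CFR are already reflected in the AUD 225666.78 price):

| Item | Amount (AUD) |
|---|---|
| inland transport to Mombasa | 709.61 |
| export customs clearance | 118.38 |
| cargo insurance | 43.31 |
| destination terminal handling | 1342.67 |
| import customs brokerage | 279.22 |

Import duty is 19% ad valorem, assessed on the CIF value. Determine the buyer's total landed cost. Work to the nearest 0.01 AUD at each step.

CFR: the seller pays costs through ocean freight to the destination port, but not insurance.
Already in the invoice (seller's account under CFR): inland to port, export clearance — exclude.
CIF value = CFR price + insurance = 225666.78 + 43.31 = 225710.09
Import duty = 225710.09 × 19% = 42884.92
Buyer bears: insurance 43.31 + destination terminal 1342.67 + brokerage 279.22 + duty 42884.92 = 44550.12
Landed cost = invoice 225666.78 + 44550.12 = 270216.90

Total landed cost: AUD 270216.90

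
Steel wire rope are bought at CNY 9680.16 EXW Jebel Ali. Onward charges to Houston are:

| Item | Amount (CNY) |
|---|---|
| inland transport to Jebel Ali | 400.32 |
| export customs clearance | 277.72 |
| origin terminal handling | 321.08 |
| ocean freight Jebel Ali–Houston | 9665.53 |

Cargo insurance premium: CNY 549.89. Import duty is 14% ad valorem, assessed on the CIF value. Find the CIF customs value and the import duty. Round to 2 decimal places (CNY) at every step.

CIF value: CNY 20894.70; import duty: CNY 2925.26

CIF = EXW price + pre-shipment costs + freight + insurance
CIF = 9680.16 + 400.32 + 277.72 + 321.08 + 9665.53 + 549.89 = 20894.70
Import duty = 20894.70 × 14% = 2925.26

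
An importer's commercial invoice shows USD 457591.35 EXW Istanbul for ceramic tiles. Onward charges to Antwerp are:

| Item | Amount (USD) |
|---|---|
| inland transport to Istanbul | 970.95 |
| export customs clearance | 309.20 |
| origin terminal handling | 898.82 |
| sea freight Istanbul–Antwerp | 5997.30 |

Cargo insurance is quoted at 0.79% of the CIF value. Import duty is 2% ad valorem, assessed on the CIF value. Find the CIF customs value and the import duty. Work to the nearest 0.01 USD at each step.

Let C be the CIF value. C = EXW price + pre-shipment costs + freight + 0.79% × C
C − 0.79% × C = 457591.35 + 970.95 + 309.20 + 898.82 + 5997.30
0.9921 × C = 465767.62
C = 465767.62 / 0.9921 = 469476.48
Insurance premium = 0.79% × 469476.48 = 3708.86
Import duty = 469476.48 × 2% = 9389.53

CIF value: USD 469476.48; import duty: USD 9389.53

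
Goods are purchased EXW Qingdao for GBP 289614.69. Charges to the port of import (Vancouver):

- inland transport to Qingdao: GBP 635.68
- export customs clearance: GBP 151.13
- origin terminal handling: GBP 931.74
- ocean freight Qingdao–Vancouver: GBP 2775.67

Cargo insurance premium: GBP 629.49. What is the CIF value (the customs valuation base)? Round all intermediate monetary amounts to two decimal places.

CIF = EXW price + pre-shipment costs + freight + insurance
CIF = 289614.69 + 635.68 + 151.13 + 931.74 + 2775.67 + 629.49 = 294738.40

CIF value: GBP 294738.40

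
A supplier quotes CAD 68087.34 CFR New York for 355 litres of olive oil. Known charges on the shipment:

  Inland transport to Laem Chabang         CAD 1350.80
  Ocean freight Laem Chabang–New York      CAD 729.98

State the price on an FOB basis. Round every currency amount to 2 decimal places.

FOB price: CAD 67357.36

Not relevant to the conversion: inland to port — on the seller under both CFR and FOB; already in the CFR price and stays in the FOB price.
From CFR to FOB, the seller no longer bears: freight.
FOB price = 68087.34 − 729.98 = 67357.36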